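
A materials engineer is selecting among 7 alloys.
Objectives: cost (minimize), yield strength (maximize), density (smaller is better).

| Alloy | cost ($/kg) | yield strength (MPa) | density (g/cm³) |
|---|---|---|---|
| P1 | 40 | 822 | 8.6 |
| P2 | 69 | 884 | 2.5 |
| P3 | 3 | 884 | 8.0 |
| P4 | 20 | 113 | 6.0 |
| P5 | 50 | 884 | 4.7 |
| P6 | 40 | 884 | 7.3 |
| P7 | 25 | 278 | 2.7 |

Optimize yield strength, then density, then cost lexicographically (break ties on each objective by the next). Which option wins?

P2

First maximize yield strength: best is 884, kept {P2, P3, P5, P6}.
Then minimize density: best is 2.5, kept {P2}.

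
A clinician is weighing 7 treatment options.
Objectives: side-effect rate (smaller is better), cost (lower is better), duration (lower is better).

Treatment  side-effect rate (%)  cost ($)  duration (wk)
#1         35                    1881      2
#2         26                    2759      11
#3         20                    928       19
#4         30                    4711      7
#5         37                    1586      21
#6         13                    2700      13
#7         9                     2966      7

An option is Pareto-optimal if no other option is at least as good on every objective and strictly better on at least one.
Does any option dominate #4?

#7 vs #4: side-effect rate 9≤30, cost 2966≤4711, duration 7≤7 — #7 is at least as good on every objective and strictly better on at least one, so #7 dominates #4.

Yes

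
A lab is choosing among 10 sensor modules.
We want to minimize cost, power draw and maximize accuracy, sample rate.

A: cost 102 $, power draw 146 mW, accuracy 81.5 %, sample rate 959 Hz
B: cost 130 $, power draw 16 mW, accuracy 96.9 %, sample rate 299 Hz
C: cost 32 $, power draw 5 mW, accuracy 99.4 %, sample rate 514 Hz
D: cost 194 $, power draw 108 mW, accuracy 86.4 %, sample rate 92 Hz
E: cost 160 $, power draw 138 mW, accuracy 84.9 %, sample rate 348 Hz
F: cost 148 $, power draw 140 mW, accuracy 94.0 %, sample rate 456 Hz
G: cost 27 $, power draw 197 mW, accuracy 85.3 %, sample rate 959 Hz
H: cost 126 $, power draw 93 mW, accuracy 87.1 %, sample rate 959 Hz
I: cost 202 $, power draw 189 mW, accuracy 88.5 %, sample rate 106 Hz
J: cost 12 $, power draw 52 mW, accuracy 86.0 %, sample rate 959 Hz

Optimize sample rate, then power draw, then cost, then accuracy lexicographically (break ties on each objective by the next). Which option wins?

First maximize sample rate: best is 959, kept {A, G, H, J}.
Then minimize power draw: best is 52, kept {J}.

J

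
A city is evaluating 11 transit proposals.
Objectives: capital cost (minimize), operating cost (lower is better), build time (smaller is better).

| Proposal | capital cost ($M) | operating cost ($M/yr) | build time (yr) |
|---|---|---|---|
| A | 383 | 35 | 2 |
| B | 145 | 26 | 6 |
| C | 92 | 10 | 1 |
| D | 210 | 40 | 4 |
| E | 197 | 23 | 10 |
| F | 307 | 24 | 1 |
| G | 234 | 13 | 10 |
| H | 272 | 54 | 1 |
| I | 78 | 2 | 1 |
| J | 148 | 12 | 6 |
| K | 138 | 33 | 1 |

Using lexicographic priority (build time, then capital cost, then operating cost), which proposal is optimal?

I

First minimize build time: best is 1, kept {C, F, H, I, K}.
Then minimize capital cost: best is 78, kept {I}.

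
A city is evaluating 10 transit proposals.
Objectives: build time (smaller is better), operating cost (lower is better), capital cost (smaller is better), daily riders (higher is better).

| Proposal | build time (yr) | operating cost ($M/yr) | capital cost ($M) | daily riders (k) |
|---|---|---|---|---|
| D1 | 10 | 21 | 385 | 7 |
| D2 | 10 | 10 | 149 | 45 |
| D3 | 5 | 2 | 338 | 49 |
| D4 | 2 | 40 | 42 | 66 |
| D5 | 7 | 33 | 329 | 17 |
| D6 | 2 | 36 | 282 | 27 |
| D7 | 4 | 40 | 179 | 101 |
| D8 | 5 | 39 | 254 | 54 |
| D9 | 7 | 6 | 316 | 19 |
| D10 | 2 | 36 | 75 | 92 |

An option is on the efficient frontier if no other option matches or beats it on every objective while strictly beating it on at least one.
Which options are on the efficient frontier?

D1: dominated by D2 (build time 10≤10, operating cost 10≤21, capital cost 149≤385, daily riders 45≥7).
D2: not dominated.
D3: not dominated (best operating cost).
D4: not dominated (best capital cost).
D5: dominated by D9 (build time 7≤7, operating cost 6≤33, capital cost 316≤329, daily riders 19≥17).
D6: dominated by D10 (build time 2≤2, operating cost 36≤36, capital cost 75≤282, daily riders 92≥27).
D7: not dominated (best daily riders).
D8: dominated by D10 (build time 2≤5, operating cost 36≤39, capital cost 75≤254, daily riders 92≥54).
D9: not dominated.
D10: not dominated.

D2, D3, D4, D7, D9, D10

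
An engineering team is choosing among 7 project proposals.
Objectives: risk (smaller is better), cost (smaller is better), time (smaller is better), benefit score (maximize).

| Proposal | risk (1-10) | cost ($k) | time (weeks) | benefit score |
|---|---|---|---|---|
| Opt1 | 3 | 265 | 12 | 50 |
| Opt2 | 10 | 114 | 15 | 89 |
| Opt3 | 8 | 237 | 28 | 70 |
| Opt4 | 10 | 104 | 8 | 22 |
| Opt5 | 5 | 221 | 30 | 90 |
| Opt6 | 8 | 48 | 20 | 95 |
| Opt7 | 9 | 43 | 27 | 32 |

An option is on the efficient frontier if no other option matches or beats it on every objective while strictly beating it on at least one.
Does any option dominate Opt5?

Opt1: worse on cost (265 vs 221).
Opt2: worse on risk (10 vs 5).
Opt3: worse on risk (8 vs 5).
Opt4: worse on risk (10 vs 5).
Opt6: worse on risk (8 vs 5).
Opt7: worse on risk (9 vs 5).
No option is at least as good as Opt5 on every objective and strictly better on one.

No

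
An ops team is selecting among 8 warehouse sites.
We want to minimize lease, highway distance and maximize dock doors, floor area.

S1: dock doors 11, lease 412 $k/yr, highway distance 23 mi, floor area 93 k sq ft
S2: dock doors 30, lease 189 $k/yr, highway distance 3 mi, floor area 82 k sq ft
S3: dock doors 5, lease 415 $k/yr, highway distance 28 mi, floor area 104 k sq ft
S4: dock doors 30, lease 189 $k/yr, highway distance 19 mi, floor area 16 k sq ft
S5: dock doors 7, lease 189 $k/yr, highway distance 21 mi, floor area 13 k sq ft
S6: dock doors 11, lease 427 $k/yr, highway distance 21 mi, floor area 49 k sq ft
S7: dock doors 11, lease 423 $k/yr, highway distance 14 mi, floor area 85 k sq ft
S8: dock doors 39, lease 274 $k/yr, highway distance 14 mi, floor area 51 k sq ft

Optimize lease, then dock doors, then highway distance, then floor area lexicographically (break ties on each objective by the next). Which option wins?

S2

First minimize lease: best is 189, kept {S2, S4, S5}.
Then maximize dock doors: best is 30, kept {S2, S4}.
Then minimize highway distance: best is 3, kept {S2}.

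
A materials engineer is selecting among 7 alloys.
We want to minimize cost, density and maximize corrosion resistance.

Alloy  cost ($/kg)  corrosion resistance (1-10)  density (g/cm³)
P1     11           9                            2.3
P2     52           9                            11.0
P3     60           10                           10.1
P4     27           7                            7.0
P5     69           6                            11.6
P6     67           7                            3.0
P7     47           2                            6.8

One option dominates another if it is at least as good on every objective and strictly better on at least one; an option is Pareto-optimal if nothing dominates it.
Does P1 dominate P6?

P1 vs P6: cost 11≤67, corrosion resistance 9≥7, density 2.3≤3.0 — P1 is at least as good on every objective with at least one strict improvement.

Yes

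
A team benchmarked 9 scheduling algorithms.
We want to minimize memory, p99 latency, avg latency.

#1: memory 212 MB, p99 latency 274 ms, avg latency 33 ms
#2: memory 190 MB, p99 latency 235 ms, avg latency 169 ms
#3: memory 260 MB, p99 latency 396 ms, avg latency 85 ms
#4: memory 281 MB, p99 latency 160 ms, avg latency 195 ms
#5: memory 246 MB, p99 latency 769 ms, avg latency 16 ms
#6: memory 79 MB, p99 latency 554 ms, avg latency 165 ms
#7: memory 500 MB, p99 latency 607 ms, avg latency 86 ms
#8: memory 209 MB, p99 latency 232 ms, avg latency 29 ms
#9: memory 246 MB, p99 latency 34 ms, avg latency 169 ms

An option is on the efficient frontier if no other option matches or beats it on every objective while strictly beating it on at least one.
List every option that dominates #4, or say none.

#9

#9: memory 246≤281, p99 latency 34≤160, avg latency 169≤195 — dominates #4.
Others (#1, #2, #3, #5, #6, #7, #8) are each worse than #4 on at least one objective.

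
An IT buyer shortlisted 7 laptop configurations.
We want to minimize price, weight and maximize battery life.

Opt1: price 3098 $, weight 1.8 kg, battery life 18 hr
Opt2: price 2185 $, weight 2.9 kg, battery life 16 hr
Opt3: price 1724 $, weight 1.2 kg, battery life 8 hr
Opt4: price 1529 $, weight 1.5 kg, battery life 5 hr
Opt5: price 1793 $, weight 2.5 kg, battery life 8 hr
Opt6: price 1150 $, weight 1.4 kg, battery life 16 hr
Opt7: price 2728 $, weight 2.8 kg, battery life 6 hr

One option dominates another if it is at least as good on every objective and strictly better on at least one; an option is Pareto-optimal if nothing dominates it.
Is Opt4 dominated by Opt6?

Yes

Opt6 vs Opt4: price 1150≤1529, weight 1.4≤1.5, battery life 16≥5 — Opt6 is at least as good on every objective with at least one strict improvement.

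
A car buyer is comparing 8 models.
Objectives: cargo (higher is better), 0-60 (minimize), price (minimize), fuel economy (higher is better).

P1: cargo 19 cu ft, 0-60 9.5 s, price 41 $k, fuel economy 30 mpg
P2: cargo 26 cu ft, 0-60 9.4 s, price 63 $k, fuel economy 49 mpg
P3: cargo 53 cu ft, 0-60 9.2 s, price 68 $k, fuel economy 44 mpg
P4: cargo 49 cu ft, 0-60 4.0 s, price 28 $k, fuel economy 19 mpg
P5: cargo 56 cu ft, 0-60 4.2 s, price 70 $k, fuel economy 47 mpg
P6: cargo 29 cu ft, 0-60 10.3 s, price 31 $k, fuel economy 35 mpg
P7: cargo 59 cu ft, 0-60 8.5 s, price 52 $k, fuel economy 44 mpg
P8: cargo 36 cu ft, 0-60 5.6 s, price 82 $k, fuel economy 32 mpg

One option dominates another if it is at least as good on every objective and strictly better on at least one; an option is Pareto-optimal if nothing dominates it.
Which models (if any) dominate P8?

P5: cargo 56≥36, 0-60 4.2≤5.6, price 70≤82, fuel economy 47≥32 — dominates P8.
Others (P1, P2, P3, P4, P6, P7) are each worse than P8 on at least one objective.

P5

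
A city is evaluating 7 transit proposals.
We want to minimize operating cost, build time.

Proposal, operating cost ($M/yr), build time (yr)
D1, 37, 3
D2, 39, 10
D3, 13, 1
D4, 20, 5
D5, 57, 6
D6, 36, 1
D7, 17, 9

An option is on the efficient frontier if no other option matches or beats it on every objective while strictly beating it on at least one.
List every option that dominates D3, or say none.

D1: worse on operating cost (37 vs 13).
D2: worse on operating cost (39 vs 13).
D4: worse on operating cost (20 vs 13).
D5: worse on operating cost (57 vs 13).
D6: worse on operating cost (36 vs 13).
D7: worse on operating cost (17 vs 13).
No option dominates D3.

none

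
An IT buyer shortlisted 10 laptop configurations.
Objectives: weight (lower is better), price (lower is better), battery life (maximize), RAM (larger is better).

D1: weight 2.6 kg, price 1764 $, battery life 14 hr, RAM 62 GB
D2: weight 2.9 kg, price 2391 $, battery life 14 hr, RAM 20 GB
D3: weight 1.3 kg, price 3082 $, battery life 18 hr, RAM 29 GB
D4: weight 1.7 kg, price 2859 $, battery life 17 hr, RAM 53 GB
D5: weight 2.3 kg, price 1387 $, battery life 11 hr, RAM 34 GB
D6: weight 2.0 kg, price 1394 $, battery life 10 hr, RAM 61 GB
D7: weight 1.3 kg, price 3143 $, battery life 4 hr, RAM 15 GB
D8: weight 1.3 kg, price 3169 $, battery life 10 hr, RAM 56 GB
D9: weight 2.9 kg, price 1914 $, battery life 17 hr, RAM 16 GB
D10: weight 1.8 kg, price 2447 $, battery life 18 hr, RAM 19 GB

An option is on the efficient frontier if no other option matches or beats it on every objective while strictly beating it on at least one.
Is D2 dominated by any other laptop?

Yes

D1 vs D2: weight 2.6≤2.9, price 1764≤2391, battery life 14≥14, RAM 62≥20 — D1 is at least as good on every objective and strictly better on at least one, so D1 dominates D2.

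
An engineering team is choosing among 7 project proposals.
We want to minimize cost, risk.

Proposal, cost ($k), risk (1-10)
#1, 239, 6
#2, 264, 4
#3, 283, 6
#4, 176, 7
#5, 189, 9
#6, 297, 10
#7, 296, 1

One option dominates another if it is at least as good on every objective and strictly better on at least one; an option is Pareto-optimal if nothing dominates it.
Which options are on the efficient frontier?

#1, #2, #4, #7

#1: not dominated.
#2: not dominated.
#3: dominated by #1 (cost 239≤283, risk 6≤6).
#4: not dominated (best cost).
#5: dominated by #4 (cost 176≤189, risk 7≤9).
#6: dominated by #1 (cost 239≤297, risk 6≤10).
#7: not dominated (best risk).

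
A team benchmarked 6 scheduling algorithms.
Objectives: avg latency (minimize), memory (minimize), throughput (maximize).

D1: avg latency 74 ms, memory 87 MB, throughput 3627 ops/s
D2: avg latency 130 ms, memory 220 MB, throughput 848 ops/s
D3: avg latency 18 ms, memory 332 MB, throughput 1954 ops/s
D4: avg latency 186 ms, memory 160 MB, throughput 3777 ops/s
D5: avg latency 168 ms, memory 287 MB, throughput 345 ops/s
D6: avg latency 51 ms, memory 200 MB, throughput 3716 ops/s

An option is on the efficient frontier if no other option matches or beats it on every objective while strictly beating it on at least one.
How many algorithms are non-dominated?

4

D1: not dominated (best memory).
D2: dominated by D1 (avg latency 74≤130, memory 87≤220, throughput 3627≥848).
D3: not dominated (best avg latency).
D4: not dominated (best throughput).
D5: dominated by D1 (avg latency 74≤168, memory 87≤287, throughput 3627≥345).
D6: not dominated.
Pareto-optimal: D1, D3, D4, D6 → 4.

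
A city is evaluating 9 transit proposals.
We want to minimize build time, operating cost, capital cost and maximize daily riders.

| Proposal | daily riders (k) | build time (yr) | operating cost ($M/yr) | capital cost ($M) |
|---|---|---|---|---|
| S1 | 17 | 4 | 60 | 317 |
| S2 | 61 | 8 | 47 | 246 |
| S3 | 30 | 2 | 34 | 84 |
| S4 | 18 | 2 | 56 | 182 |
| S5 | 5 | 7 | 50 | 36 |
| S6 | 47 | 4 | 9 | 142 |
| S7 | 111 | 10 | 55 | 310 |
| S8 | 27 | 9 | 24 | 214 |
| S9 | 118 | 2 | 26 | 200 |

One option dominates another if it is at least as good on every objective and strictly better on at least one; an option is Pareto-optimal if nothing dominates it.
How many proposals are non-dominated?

S1: dominated by S3 (daily riders 30≥17, build time 2≤4, operating cost 34≤60, capital cost 84≤317).
S2: dominated by S9 (daily riders 118≥61, build time 2≤8, operating cost 26≤47, capital cost 200≤246).
S3: not dominated.
S4: dominated by S3 (daily riders 30≥18, build time 2≤2, operating cost 34≤56, capital cost 84≤182).
S5: not dominated (best capital cost).
S6: not dominated (best operating cost).
S7: dominated by S9 (daily riders 118≥111, build time 2≤10, operating cost 26≤55, capital cost 200≤310).
S8: dominated by S6 (daily riders 47≥27, build time 4≤9, operating cost 9≤24, capital cost 142≤214).
S9: not dominated (best daily riders).
Pareto-optimal: S3, S5, S6, S9 → 4.

4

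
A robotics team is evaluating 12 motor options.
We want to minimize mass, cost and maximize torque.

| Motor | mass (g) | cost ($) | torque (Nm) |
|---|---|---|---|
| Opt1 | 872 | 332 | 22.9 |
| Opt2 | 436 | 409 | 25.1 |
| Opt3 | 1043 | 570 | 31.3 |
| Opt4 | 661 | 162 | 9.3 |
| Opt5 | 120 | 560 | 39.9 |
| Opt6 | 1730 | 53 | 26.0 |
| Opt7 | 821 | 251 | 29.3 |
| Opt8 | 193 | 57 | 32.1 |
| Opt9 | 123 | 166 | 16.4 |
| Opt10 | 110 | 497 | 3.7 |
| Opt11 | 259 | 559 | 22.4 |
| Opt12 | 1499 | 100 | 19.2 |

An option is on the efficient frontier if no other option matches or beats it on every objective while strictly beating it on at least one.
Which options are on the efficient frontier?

Opt1: dominated by Opt7 (mass 821≤872, cost 251≤332, torque 29.3≥22.9).
Opt2: dominated by Opt8 (mass 193≤436, cost 57≤409, torque 32.1≥25.1).
Opt3: dominated by Opt5 (mass 120≤1043, cost 560≤570, torque 39.9≥31.3).
Opt4: dominated by Opt8 (mass 193≤661, cost 57≤162, torque 32.1≥9.3).
Opt5: not dominated (best torque).
Opt6: not dominated (best cost).
Opt7: dominated by Opt8 (mass 193≤821, cost 57≤251, torque 32.1≥29.3).
Opt8: not dominated.
Opt9: not dominated.
Opt10: not dominated (best mass).
Opt11: dominated by Opt8 (mass 193≤259, cost 57≤559, torque 32.1≥22.4).
Opt12: dominated by Opt8 (mass 193≤1499, cost 57≤100, torque 32.1≥19.2).

Opt5, Opt6, Opt8, Opt9, Opt10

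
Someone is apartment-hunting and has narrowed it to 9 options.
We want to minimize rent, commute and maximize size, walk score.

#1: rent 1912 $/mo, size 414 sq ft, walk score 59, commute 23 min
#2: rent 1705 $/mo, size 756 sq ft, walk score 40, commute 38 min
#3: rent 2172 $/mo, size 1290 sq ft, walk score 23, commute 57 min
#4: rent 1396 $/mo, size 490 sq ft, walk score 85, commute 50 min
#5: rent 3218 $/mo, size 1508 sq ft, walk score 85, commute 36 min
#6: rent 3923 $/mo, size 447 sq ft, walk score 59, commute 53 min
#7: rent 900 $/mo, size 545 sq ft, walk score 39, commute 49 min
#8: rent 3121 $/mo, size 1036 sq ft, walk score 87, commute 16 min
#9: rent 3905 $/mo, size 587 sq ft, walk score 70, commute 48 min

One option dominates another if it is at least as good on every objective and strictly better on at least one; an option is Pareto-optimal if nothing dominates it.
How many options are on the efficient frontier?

7

#1: not dominated.
#2: not dominated.
#3: not dominated.
#4: not dominated.
#5: not dominated (best size).
#6: dominated by #4 (rent 1396≤3923, size 490≥447, walk score 85≥59, commute 50≤53).
#7: not dominated (best rent).
#8: not dominated (best walk score).
#9: dominated by #5 (rent 3218≤3905, size 1508≥587, walk score 85≥70, commute 36≤48).
Pareto-optimal: #1, #2, #3, #4, #5, #7, #8 → 7.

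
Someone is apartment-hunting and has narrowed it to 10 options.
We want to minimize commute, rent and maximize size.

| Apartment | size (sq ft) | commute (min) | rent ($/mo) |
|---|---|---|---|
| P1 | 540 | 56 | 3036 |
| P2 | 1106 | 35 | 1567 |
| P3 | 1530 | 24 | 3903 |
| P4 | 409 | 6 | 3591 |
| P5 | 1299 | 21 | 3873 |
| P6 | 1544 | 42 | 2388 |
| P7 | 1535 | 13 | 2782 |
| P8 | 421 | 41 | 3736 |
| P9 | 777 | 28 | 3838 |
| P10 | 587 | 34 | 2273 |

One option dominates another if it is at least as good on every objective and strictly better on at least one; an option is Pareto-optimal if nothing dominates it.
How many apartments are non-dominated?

P1: dominated by P2 (size 1106≥540, commute 35≤56, rent 1567≤3036).
P2: not dominated (best rent).
P3: dominated by P7 (size 1535≥1530, commute 13≤24, rent 2782≤3903).
P4: not dominated (best commute).
P5: dominated by P7 (size 1535≥1299, commute 13≤21, rent 2782≤3873).
P6: not dominated (best size).
P7: not dominated.
P8: dominated by P2 (size 1106≥421, commute 35≤41, rent 1567≤3736).
P9: dominated by P7 (size 1535≥777, commute 13≤28, rent 2782≤3838).
P10: not dominated.
Pareto-optimal: P2, P4, P6, P7, P10 → 5.

5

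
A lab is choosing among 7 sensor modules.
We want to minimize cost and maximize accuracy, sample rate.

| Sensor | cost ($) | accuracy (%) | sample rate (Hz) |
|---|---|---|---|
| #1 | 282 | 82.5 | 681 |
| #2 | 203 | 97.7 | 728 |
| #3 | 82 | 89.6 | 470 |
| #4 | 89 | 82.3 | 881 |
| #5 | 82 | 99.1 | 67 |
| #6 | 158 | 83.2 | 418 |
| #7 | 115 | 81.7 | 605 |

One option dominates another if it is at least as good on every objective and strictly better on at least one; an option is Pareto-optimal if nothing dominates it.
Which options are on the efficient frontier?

#1: dominated by #2 (cost 203≤282, accuracy 97.7≥82.5, sample rate 728≥681).
#2: not dominated.
#3: not dominated.
#4: not dominated (best sample rate).
#5: not dominated (best accuracy).
#6: dominated by #3 (cost 82≤158, accuracy 89.6≥83.2, sample rate 470≥418).
#7: dominated by #4 (cost 89≤115, accuracy 82.3≥81.7, sample rate 881≥605).

#2, #3, #4, #5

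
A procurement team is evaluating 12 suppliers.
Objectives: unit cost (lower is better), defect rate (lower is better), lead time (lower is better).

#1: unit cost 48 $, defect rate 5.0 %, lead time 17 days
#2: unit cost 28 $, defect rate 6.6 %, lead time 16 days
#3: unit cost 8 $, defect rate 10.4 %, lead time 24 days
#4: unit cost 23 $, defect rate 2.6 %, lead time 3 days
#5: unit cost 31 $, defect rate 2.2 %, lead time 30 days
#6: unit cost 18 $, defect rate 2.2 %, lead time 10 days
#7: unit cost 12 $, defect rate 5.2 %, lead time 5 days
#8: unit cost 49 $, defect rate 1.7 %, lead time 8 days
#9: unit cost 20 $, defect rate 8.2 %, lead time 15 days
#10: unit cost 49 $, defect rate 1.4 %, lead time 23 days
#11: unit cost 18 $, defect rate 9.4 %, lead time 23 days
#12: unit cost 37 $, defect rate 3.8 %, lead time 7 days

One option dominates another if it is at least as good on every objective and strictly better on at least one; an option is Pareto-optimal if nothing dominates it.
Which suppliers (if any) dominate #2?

#4, #6, #7

#4: unit cost 23≤28, defect rate 2.6≤6.6, lead time 3≤16 — dominates #2.
#6: unit cost 18≤28, defect rate 2.2≤6.6, lead time 10≤16 — dominates #2.
#7: unit cost 12≤28, defect rate 5.2≤6.6, lead time 5≤16 — dominates #2.
Others (#1, #3, #5, #8, #9, #10, #11, #12) are each worse than #2 on at least one objective.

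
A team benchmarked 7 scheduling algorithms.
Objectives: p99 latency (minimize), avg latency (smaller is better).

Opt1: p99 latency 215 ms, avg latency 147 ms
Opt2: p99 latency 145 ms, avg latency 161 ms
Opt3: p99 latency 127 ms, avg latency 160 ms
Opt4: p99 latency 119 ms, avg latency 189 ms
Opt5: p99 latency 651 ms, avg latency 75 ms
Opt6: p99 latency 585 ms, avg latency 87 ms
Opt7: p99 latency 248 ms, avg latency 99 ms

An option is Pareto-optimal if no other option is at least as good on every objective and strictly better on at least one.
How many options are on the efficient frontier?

6

Opt1: not dominated.
Opt2: dominated by Opt3 (p99 latency 127≤145, avg latency 160≤161).
Opt3: not dominated.
Opt4: not dominated (best p99 latency).
Opt5: not dominated (best avg latency).
Opt6: not dominated.
Opt7: not dominated.
Pareto-optimal: Opt1, Opt3, Opt4, Opt5, Opt6, Opt7 → 6.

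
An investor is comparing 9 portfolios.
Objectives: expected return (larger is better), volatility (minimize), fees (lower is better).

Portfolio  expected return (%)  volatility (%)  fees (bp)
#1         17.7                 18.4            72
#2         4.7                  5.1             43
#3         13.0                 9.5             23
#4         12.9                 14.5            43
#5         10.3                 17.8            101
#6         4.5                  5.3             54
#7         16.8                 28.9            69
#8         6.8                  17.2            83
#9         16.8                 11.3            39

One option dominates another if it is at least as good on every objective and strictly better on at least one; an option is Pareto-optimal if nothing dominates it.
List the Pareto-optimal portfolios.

#1, #2, #3, #9

#1: not dominated (best expected return).
#2: not dominated (best volatility).
#3: not dominated (best fees).
#4: dominated by #3 (expected return 13.0≥12.9, volatility 9.5≤14.5, fees 23≤43).
#5: dominated by #3 (expected return 13.0≥10.3, volatility 9.5≤17.8, fees 23≤101).
#6: dominated by #2 (expected return 4.7≥4.5, volatility 5.1≤5.3, fees 43≤54).
#7: dominated by #9 (expected return 16.8≥16.8, volatility 11.3≤28.9, fees 39≤69).
#8: dominated by #3 (expected return 13.0≥6.8, volatility 9.5≤17.2, fees 23≤83).
#9: not dominated.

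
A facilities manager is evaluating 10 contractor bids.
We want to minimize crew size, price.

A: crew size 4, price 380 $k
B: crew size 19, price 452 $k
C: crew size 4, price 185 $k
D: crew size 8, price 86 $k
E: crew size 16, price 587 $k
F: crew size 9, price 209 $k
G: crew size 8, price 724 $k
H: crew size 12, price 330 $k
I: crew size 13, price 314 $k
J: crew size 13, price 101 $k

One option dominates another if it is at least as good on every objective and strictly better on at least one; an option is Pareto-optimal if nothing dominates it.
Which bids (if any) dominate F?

C: crew size 4≤9, price 185≤209 — dominates F.
D: crew size 8≤9, price 86≤209 — dominates F.
Others (A, B, E, G, H, I, J) are each worse than F on at least one objective.

C, D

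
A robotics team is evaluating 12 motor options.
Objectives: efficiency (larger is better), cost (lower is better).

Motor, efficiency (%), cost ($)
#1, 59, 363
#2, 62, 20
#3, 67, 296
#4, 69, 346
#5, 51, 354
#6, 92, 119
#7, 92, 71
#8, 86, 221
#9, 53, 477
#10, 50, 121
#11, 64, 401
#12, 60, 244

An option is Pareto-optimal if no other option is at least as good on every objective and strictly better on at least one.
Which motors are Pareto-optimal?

#2, #7

#1: dominated by #2 (efficiency 62≥59, cost 20≤363).
#2: not dominated (best cost).
#3: dominated by #6 (efficiency 92≥67, cost 119≤296).
#4: dominated by #6 (efficiency 92≥69, cost 119≤346).
#5: dominated by #2 (efficiency 62≥51, cost 20≤354).
#6: dominated by #7 (efficiency 92≥92, cost 71≤119).
#7: not dominated.
#8: dominated by #6 (efficiency 92≥86, cost 119≤221).
#9: dominated by #1 (efficiency 59≥53, cost 363≤477).
#10: dominated by #2 (efficiency 62≥50, cost 20≤121).
#11: dominated by #3 (efficiency 67≥64, cost 296≤401).
#12: dominated by #2 (efficiency 62≥60, cost 20≤244).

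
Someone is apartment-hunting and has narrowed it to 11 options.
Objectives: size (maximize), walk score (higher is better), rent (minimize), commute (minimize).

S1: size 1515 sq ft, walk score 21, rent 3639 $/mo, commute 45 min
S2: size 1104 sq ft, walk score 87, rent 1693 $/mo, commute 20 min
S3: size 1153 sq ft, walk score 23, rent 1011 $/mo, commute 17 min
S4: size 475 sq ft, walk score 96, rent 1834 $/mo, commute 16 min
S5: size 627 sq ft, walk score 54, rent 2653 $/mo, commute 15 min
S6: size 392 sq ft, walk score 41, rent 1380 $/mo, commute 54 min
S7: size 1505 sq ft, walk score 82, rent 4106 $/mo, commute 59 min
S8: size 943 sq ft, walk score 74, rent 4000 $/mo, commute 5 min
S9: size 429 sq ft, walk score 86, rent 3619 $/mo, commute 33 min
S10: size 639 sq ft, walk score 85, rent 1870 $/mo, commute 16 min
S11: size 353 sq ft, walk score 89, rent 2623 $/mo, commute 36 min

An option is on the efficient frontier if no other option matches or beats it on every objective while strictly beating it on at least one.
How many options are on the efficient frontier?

9

S1: not dominated (best size).
S2: not dominated.
S3: not dominated (best rent).
S4: not dominated (best walk score).
S5: not dominated.
S6: not dominated.
S7: not dominated.
S8: not dominated (best commute).
S9: dominated by S2 (size 1104≥429, walk score 87≥86, rent 1693≤3619, commute 20≤33).
S10: not dominated.
S11: dominated by S4 (size 475≥353, walk score 96≥89, rent 1834≤2623, commute 16≤36).
Pareto-optimal: S1, S2, S3, S4, S5, S6, S7, S8, S10 → 9.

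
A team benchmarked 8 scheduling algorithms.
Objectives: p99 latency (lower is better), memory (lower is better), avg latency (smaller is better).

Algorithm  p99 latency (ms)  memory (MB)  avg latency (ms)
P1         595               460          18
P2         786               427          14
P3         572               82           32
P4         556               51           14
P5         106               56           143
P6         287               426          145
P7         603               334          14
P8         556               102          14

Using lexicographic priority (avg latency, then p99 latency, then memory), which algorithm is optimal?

First minimize avg latency: best is 14, kept {P2, P4, P7, P8}.
Then minimize p99 latency: best is 556, kept {P4, P8}.
Then minimize memory: best is 51, kept {P4}.

P4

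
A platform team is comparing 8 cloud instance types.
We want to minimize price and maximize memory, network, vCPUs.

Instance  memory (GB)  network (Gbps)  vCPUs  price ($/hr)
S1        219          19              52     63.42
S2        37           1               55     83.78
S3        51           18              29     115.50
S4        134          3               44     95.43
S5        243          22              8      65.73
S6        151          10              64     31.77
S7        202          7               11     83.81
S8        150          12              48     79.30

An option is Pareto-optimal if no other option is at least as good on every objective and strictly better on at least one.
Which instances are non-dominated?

S1: not dominated.
S2: dominated by S6 (memory 151≥37, network 10≥1, vCPUs 64≥55, price 31.77≤83.78).
S3: dominated by S1 (memory 219≥51, network 19≥18, vCPUs 52≥29, price 63.42≤115.50).
S4: dominated by S1 (memory 219≥134, network 19≥3, vCPUs 52≥44, price 63.42≤95.43).
S5: not dominated (best memory).
S6: not dominated (best vCPUs).
S7: dominated by S1 (memory 219≥202, network 19≥7, vCPUs 52≥11, price 63.42≤83.81).
S8: dominated by S1 (memory 219≥150, network 19≥12, vCPUs 52≥48, price 63.42≤79.30).

S1, S5, S6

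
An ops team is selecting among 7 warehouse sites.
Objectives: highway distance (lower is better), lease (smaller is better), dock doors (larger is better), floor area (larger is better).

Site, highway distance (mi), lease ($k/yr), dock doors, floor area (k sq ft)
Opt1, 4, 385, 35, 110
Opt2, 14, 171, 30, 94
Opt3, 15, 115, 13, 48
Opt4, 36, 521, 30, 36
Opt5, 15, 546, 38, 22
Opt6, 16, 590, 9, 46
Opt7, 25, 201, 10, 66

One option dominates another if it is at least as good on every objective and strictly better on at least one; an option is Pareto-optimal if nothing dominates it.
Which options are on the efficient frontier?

Opt1: not dominated (best highway distance).
Opt2: not dominated.
Opt3: not dominated (best lease).
Opt4: dominated by Opt1 (highway distance 4≤36, lease 385≤521, dock doors 35≥30, floor area 110≥36).
Opt5: not dominated (best dock doors).
Opt6: dominated by Opt1 (highway distance 4≤16, lease 385≤590, dock doors 35≥9, floor area 110≥46).
Opt7: dominated by Opt2 (highway distance 14≤25, lease 171≤201, dock doors 30≥10, floor area 94≥66).

Opt1, Opt2, Opt3, Opt5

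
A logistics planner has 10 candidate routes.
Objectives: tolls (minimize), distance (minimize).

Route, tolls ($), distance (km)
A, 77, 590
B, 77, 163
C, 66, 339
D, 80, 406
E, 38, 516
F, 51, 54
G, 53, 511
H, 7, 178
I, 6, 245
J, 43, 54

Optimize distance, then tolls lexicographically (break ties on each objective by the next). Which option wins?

J

First minimize distance: best is 54, kept {F, J}.
Then minimize tolls: best is 43, kept {J}.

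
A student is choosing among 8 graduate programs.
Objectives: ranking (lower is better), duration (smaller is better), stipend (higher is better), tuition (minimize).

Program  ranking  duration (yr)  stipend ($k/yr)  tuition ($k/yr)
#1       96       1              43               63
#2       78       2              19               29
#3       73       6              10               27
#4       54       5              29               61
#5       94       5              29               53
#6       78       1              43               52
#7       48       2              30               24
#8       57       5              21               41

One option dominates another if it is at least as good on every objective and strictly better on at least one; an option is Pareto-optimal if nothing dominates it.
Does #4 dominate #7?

#4 vs #7: #4 is worse on ranking (54 vs 48), so it does not dominate #7.

No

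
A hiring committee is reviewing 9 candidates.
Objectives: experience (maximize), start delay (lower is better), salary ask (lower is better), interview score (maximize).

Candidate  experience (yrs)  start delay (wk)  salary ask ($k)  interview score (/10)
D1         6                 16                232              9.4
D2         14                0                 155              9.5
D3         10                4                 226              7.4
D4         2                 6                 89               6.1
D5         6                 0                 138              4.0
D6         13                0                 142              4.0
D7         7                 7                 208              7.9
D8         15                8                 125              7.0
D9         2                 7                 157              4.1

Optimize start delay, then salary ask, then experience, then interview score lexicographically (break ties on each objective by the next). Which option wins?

D5

First minimize start delay: best is 0, kept {D2, D5, D6}.
Then minimize salary ask: best is 138, kept {D5}.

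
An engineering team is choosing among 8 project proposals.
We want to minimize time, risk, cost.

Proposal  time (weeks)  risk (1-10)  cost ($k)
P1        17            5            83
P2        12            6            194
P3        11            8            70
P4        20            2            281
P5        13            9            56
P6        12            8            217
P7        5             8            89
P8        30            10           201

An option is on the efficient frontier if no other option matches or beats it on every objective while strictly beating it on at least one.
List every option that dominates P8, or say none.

P1, P2, P3, P5, P7

P1: time 17≤30, risk 5≤10, cost 83≤201 — dominates P8.
P2: time 12≤30, risk 6≤10, cost 194≤201 — dominates P8.
P3: time 11≤30, risk 8≤10, cost 70≤201 — dominates P8.
P5: time 13≤30, risk 9≤10, cost 56≤201 — dominates P8.
P7: time 5≤30, risk 8≤10, cost 89≤201 — dominates P8.
Others (P4, P6) are each worse than P8 on at least one objective.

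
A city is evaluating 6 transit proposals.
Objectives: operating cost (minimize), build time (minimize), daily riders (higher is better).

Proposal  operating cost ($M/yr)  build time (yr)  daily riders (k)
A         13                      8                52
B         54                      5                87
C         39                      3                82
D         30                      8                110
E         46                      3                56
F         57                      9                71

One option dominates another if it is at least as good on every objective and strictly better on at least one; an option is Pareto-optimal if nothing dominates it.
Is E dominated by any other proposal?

C vs E: operating cost 39≤46, build time 3≤3, daily riders 82≥56 — C is at least as good on every objective and strictly better on at least one, so C dominates E.

Yes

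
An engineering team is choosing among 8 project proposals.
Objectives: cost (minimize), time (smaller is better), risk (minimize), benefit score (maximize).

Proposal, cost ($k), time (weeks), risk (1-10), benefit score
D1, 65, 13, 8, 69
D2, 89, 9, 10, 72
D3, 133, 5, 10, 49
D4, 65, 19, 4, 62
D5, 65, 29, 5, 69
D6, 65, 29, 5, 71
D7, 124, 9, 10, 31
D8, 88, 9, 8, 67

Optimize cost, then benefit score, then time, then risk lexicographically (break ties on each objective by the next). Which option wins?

D6

First minimize cost: best is 65, kept {D1, D4, D5, D6}.
Then maximize benefit score: best is 71, kept {D6}.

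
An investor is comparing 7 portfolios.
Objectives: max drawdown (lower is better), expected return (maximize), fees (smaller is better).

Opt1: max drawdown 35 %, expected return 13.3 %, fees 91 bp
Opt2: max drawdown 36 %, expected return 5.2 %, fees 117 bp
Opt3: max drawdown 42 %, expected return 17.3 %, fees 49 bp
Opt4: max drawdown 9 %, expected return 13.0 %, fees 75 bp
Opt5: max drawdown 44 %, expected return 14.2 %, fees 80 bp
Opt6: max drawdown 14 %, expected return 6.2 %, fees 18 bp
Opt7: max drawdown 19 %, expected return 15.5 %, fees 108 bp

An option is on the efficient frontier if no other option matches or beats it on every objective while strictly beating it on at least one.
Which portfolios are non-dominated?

Opt1, Opt3, Opt4, Opt6, Opt7

Opt1: not dominated.
Opt2: dominated by Opt1 (max drawdown 35≤36, expected return 13.3≥5.2, fees 91≤117).
Opt3: not dominated (best expected return).
Opt4: not dominated (best max drawdown).
Opt5: dominated by Opt3 (max drawdown 42≤44, expected return 17.3≥14.2, fees 49≤80).
Opt6: not dominated (best fees).
Opt7: not dominated.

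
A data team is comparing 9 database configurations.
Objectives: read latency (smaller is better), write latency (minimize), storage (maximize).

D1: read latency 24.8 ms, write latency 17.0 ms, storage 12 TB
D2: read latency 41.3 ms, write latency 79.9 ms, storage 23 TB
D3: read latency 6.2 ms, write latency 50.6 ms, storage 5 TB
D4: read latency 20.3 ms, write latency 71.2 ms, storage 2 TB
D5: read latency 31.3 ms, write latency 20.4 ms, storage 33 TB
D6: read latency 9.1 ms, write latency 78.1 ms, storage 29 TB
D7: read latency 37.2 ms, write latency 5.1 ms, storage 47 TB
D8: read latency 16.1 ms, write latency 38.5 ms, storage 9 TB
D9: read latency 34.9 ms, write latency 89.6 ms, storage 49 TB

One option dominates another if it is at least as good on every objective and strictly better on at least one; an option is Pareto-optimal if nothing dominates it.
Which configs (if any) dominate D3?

D1: worse on read latency (24.8 vs 6.2).
D2: worse on read latency (41.3 vs 6.2).
D4: worse on read latency (20.3 vs 6.2).
D5: worse on read latency (31.3 vs 6.2).
D6: worse on read latency (9.1 vs 6.2).
D7: worse on read latency (37.2 vs 6.2).
D8: worse on read latency (16.1 vs 6.2).
D9: worse on read latency (34.9 vs 6.2).
No option dominates D3.

none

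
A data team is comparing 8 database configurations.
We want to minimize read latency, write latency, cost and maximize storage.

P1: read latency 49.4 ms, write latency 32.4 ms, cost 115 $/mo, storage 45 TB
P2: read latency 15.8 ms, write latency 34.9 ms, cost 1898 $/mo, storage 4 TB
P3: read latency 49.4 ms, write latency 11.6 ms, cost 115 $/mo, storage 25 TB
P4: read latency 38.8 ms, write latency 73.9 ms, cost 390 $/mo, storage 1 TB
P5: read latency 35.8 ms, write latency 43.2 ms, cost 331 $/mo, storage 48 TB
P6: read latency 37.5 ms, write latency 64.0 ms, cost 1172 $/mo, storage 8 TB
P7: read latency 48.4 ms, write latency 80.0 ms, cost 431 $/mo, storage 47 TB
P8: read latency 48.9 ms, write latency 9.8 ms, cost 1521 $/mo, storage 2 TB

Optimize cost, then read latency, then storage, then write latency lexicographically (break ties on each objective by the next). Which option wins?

P1

First minimize cost: best is 115, kept {P1, P3}.
Then minimize read latency: best is 49.4, kept {P1, P3}.
Then maximize storage: best is 45, kept {P1}.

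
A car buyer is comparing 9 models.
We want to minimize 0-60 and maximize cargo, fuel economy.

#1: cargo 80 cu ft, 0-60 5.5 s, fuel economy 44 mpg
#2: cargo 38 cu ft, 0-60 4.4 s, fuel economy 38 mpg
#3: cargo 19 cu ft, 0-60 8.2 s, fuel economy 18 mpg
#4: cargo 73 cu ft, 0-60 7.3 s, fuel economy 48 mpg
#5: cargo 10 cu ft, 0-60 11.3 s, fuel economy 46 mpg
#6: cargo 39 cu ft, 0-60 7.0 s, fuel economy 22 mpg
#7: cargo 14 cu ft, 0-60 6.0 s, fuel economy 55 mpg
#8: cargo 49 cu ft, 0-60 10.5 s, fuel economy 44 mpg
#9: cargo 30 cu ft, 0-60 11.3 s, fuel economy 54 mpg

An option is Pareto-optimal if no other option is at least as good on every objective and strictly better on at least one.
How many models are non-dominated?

5

#1: not dominated (best cargo).
#2: not dominated (best 0-60).
#3: dominated by #1 (cargo 80≥19, 0-60 5.5≤8.2, fuel economy 44≥18).
#4: not dominated.
#5: dominated by #4 (cargo 73≥10, 0-60 7.3≤11.3, fuel economy 48≥46).
#6: dominated by #1 (cargo 80≥39, 0-60 5.5≤7.0, fuel economy 44≥22).
#7: not dominated (best fuel economy).
#8: dominated by #1 (cargo 80≥49, 0-60 5.5≤10.5, fuel economy 44≥44).
#9: not dominated.
Pareto-optimal: #1, #2, #4, #7, #9 → 5.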